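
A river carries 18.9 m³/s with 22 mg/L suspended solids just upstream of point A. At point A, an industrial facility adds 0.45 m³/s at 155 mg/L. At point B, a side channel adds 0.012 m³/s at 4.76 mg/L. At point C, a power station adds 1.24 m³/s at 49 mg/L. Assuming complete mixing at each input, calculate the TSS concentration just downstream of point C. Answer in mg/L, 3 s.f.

After input A: C = (18.9·22 + 0.45·155) / 19.35 = 25.09 mg/L.
After input B: C = (19.35·25.09 + 0.012·4.76) / 19.36 = 25.08 mg/L.
After input C: C = (19.36·25.08 + 1.24·49) / 20.6 = 26.52 mg/L.

26.5 mg/L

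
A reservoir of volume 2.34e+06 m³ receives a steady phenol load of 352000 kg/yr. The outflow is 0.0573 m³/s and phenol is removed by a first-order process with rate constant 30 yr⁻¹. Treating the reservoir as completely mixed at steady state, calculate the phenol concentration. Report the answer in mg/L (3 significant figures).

4.89 mg/L

Outflow Q = 0.0573 m³/s × 3.156e+07 s/yr = 1.808e+06 m³/yr.
Steady-state CSTR mass balance: W = Q·C + k·V·C, so C = W/(Q + kV).
Q + kV = 1.808e+06 + 30·2.34e+06 = 7.201e+07 m³/yr.
C = 352000/7.201e+07 = 0.004888 kg/m³ = 4.888 mg/L.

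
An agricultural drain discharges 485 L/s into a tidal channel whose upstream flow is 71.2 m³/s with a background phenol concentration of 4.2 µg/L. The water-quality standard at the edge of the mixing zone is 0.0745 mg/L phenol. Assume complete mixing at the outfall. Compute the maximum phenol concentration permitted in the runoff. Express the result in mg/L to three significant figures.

10.4 mg/L

485 L/s = 0.485 m³/s.
4.2 µg/L = 0.0042 mg/L.
Mass balance: 0.0745·71.69 = 0.485·Cₑ + 71.2·0.0042.
Cₑ = (5.341 − 0.299) / 0.485 = 10.39 mg/L.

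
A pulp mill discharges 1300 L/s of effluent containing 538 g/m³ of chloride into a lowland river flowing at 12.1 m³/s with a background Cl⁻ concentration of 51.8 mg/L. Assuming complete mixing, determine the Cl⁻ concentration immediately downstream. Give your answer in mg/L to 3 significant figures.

99.0 mg/L

1300 L/s = 1.3 m³/s.
Flow-weighted mixing gives C = (1.3·538 + 12.1·51.8) / (1.3 + 12.1) = 1326/13.4 = 98.97 mg/L.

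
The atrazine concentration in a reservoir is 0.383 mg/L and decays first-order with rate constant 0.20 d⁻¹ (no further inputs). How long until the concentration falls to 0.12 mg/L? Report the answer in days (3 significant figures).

t = ln(C₀/C)/k = ln(0.383/0.12)/0.20 = 1.161/0.20 = 5.803 d.

5.80 d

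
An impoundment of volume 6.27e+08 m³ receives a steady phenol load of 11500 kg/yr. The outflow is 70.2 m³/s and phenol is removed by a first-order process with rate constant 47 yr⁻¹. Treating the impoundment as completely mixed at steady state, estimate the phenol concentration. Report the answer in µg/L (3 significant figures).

0.363 µg/L

Outflow Q = 70.2 m³/s × 3.156e+07 s/yr = 2.215e+09 m³/yr.
Steady-state CSTR mass balance: W = Q·C + k·V·C, so C = W/(Q + kV).
Q + kV = 2.215e+09 + 47·6.27e+08 = 3.168e+10 m³/yr.
C = 11500/3.168e+10 = 3.63e-07 kg/m³ = 0.000363 mg/L = 0.363 µg/L.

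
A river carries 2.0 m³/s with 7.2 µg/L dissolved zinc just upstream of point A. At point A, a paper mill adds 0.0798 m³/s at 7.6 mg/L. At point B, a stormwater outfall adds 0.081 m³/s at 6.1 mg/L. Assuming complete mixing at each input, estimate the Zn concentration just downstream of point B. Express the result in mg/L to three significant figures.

7.2 µg/L = 0.0072 mg/L.
After input A: C = (2·0.0072 + 0.0798·7.6) / 2.08 = 0.2985 mg/L.
After input B: C = (2.08·0.2985 + 0.081·6.1) / 2.161 = 0.516 mg/L.

0.516 mg/L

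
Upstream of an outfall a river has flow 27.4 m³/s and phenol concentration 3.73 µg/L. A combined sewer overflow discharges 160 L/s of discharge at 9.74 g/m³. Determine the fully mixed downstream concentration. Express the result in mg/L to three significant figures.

0.0603 mg/L

160 L/s = 0.16 m³/s.
3.73 µg/L = 0.00373 mg/L.
Conservation of mass across the mixing zone: C = (0.16·9.74 + 27.4·0.00373) / (0.16 + 27.4) = 1.661/27.56 = 0.06025 mg/L.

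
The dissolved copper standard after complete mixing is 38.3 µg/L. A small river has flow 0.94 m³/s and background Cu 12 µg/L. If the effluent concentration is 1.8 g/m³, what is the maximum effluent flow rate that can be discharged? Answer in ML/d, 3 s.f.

1.21 ML/d

12 µg/L = 0.012 mg/L.
38.3 µg/L = 0.0383 mg/L.
Mass balance at complete mixing: C_std·(Q_w + Q_r) = Q_w·C_e + Q_r·C_b.
Rearranging, Q_w = Q_r·(C_std − C_b)/(C_e − C_std) = 0.94·(0.0383 − 0.012) / (1.8 − 0.0383) = 0.01403 m³/s.
= 1.212 ML/d.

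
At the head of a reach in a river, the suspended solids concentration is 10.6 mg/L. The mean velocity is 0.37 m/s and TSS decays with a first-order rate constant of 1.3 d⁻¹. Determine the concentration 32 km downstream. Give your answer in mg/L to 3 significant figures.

2.89 mg/L

Travel time t = 32 km / 0.37 m/s = 3.2e+04/0.37 = 8.649e+04 s = 1.001 d.
First-order decay: C = 10.6·exp(−1.3·1.001) = 10.6·0.2722 = 2.885 mg/L.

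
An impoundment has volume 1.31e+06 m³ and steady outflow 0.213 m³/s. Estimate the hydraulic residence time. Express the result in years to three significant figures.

0.195 yr

Q = 0.213 m³/s × 3.156e+07 s/yr = 6.722e+06 m³/yr.
Hydraulic residence time τ = V/Q = 1.31e+06/6.722e+06 = 0.1949 yr.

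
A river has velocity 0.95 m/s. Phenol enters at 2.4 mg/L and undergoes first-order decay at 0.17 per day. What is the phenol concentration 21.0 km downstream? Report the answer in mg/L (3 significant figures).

2.30 mg/L

Travel time t = 21.0 km / 0.95 m/s = 2.1e+04/0.95 = 2.211e+04 s = 0.2558 d.
First-order decay: C = 2.4·exp(−0.17·0.2558) = 2.4·0.9574 = 2.298 mg/L.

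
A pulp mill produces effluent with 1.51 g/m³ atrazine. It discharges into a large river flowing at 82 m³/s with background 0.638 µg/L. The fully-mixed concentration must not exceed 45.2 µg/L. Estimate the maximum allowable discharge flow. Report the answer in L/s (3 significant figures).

2490 L/s

0.638 µg/L = 0.000638 mg/L.
45.2 µg/L = 0.0452 mg/L.
Mass balance at complete mixing: C_std·(Q_w + Q_r) = Q_w·C_e + Q_r·C_b.
Rearranging, Q_w = Q_r·(C_std − C_b)/(C_e − C_std) = 82·(0.0452 − 0.000638) / (1.51 − 0.0452) = 2.495 m³/s.
= 2495 L/s.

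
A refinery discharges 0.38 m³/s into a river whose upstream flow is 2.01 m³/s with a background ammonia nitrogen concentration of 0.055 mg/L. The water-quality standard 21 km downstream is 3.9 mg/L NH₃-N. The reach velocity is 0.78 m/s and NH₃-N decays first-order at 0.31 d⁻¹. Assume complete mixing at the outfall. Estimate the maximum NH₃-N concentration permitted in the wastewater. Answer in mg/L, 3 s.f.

Travel time to the compliance point: t = 2.1e+04/0.78 = 2.692e+04 s = 0.3116 d; decay factor exp(−0.31·0.3116) = 0.9079.
So the concentration just after mixing may be at most 3.9/0.9079 = 4.296 mg/L.
Mass balance: 4.296·2.39 = 0.38·Cₑ + 2.01·0.055.
Cₑ = (10.27 − 0.1105) / 0.38 = 26.73 mg/L.

26.7 mg/L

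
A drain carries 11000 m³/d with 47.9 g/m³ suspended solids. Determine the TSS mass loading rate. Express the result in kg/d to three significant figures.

11000 m³/d = 0.1273 m³/s.
Mass flux = Q·C = 0.1273 m³/s × 47.9 g/m³ = 6.098 g/s.
= 6.098 g/s × 86.4 = 526.9 kg/d.

527 kg/d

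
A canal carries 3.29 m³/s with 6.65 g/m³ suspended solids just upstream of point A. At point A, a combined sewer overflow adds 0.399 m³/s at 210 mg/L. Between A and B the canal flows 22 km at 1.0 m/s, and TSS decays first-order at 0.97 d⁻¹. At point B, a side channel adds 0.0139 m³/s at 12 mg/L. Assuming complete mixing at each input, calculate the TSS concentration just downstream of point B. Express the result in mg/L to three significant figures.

After input A: C = (3.29·6.65 + 0.399·210) / 3.689 = 28.64 mg/L.
Over the 22 km reach to input B (t = 2.2e+04 s = 0.2546 d), decay gives C = 28.64·exp(−0.97·0.2546) = 22.38 mg/L.
After input B: C = (3.689·22.38 + 0.0139·12) / 3.703 = 22.34 mg/L.

22.3 mg/L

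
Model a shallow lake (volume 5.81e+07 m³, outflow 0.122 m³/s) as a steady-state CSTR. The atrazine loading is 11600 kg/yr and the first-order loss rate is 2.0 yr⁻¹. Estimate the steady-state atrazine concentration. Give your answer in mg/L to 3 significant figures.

0.0966 mg/L

Outflow Q = 0.122 m³/s × 3.156e+07 s/yr = 3.85e+06 m³/yr.
Steady-state CSTR mass balance: W = Q·C + k·V·C, so C = W/(Q + kV).
Q + kV = 3.85e+06 + 2.0·5.81e+07 = 1.201e+08 m³/yr.
C = 11600/1.201e+08 = 9.663e-05 kg/m³ = 0.09663 mg/L.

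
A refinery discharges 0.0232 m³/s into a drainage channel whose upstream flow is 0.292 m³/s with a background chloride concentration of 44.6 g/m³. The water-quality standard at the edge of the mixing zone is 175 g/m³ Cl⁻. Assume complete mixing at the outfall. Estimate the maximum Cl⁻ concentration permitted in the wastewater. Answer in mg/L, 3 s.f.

1820 mg/L

Mass balance: 175·0.3152 = 0.0232·Cₑ + 0.292·44.6.
Cₑ = (55.16 − 13.02) / 0.0232 = 1816 mg/L.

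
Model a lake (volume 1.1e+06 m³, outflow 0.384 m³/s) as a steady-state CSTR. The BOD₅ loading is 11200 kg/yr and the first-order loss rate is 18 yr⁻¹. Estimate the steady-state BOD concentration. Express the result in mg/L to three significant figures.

Outflow Q = 0.384 m³/s × 3.156e+07 s/yr = 1.212e+07 m³/yr.
Steady-state CSTR mass balance: W = Q·C + k·V·C, so C = W/(Q + kV).
Q + kV = 1.212e+07 + 18·1.1e+06 = 3.192e+07 m³/yr.
C = 11200/3.192e+07 = 0.0003509 kg/m³ = 0.3509 mg/L.

0.351 mg/L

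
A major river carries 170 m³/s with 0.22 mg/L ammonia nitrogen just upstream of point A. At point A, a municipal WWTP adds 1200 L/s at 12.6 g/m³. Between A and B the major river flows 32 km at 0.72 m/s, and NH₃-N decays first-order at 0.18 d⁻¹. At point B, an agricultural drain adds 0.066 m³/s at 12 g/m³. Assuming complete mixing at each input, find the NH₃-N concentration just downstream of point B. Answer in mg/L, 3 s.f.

1200 L/s = 1.2 m³/s.
After input A: C = (170·0.22 + 1.2·12.6) / 171.2 = 0.3068 mg/L.
Over the 32 km reach to input B (t = 4.444e+04 s = 0.5144 d), decay gives C = 0.3068·exp(−0.18·0.5144) = 0.2796 mg/L.
After input B: C = (171.2·0.2796 + 0.066·12) / 171.3 = 0.2842 mg/L.

0.284 mg/L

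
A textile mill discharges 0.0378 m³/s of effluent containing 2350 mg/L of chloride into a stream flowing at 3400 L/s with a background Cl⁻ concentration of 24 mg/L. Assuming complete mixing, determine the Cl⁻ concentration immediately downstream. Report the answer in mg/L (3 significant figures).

3400 L/s = 3.4 m³/s.
By mass balance at complete mixing, C = (0.0378·2350 + 3.4·24) / (0.0378 + 3.4) = 170.4/3.438 = 49.58 mg/L.

49.6 mg/L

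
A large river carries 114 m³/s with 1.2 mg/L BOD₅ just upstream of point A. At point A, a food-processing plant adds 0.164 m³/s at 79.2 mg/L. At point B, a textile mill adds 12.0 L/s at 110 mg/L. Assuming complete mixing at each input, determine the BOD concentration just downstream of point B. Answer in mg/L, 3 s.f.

1.32 mg/L

After input A: C = (114·1.2 + 0.164·79.2) / 114.2 = 1.312 mg/L.
12.0 L/s = 0.012 m³/s.
After input B: C = (114.2·1.312 + 0.012·110) / 114.2 = 1.323 mg/L.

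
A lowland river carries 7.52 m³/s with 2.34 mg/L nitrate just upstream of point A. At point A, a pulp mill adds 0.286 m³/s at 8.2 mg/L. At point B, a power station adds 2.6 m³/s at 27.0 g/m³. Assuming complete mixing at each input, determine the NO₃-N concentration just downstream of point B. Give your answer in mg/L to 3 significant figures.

8.66 mg/L

After input A: C = (7.52·2.34 + 0.286·8.2) / 7.806 = 2.555 mg/L.
After input B: C = (7.806·2.555 + 2.6·27) / 10.41 = 8.663 mg/L.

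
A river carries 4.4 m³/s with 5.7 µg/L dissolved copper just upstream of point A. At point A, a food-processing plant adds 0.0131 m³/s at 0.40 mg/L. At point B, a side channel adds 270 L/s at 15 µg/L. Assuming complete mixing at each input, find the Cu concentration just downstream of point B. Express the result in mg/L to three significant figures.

5.7 µg/L = 0.0057 mg/L.
After input A: C = (4.4·0.0057 + 0.0131·0.4) / 4.413 = 0.00687 mg/L.
270 L/s = 0.27 m³/s.
15 µg/L = 0.015 mg/L.
After input B: C = (4.413·0.00687 + 0.27·0.015) / 4.683 = 0.007339 mg/L.

0.00734 mg/L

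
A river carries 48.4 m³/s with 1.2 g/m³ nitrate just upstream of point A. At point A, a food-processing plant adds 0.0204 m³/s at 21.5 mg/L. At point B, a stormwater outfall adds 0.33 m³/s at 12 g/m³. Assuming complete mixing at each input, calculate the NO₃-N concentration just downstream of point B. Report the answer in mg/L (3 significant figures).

After input A: C = (48.4·1.2 + 0.0204·21.5) / 48.42 = 1.209 mg/L.
After input B: C = (48.42·1.209 + 0.33·12) / 48.75 = 1.282 mg/L.

1.28 mg/L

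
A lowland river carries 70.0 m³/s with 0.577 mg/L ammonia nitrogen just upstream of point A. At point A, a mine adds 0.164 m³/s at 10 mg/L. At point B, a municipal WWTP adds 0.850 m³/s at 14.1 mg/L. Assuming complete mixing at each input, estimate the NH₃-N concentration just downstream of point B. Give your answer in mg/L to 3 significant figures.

After input A: C = (70·0.577 + 0.164·10) / 70.16 = 0.599 mg/L.
After input B: C = (70.16·0.599 + 0.85·14.1) / 71.01 = 0.7606 mg/L.

0.761 mg/L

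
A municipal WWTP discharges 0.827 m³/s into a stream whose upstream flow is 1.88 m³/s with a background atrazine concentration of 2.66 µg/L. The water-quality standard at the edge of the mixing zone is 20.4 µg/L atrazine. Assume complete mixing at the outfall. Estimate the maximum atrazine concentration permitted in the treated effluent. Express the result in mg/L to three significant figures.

0.0607 mg/L

2.66 µg/L = 0.00266 mg/L.
20.4 µg/L = 0.0204 mg/L.
Mass balance: 0.0204·2.707 = 0.827·Cₑ + 1.88·0.00266.
Cₑ = (0.05522 − 0.005001) / 0.827 = 0.06073 mg/L.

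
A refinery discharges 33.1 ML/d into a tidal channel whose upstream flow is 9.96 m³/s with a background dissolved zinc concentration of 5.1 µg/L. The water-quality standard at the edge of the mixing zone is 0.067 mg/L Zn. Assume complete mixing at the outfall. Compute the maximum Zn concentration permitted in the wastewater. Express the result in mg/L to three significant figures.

33.1 ML/d = 0.3831 m³/s.
5.1 µg/L = 0.0051 mg/L.
Mass balance: 0.067·10.34 = 0.3831·Cₑ + 9.96·0.0051.
Cₑ = (0.693 − 0.0508) / 0.3831 = 1.676 mg/L.

1.68 mg/L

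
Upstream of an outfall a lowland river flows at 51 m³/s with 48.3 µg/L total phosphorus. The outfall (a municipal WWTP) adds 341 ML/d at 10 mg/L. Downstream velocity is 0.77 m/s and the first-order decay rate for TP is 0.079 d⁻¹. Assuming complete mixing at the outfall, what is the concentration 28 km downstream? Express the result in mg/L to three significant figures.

341 ML/d = 3.947 m³/s.
48.3 µg/L = 0.0483 mg/L.
After complete mixing, C₀ = (3.947·10 + 51·0.0483) / 54.95 = 0.7631 mg/L.
Travel time t = 2.8e+04 m / 0.77 m/s = 3.636e+04 s = 0.4209 d.
C = 0.7631·exp(−0.079·0.4209) = 0.7631·0.9673 = 0.7382 mg/L.

0.738 mg/L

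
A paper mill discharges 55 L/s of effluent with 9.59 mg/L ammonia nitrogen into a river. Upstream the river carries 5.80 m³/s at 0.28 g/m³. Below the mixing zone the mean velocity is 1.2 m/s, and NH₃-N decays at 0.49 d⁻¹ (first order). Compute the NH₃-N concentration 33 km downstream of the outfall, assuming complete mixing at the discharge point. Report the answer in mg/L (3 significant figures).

0.314 mg/L

55 L/s = 0.055 m³/s.
After complete mixing, C₀ = (0.055·9.59 + 5.8·0.28) / 5.855 = 0.3675 mg/L.
Travel time t = 3.3e+04 m / 1.2 m/s = 2.75e+04 s = 0.3183 d.
C = 0.3675·exp(−0.49·0.3183) = 0.3675·0.8556 = 0.3144 mg/L.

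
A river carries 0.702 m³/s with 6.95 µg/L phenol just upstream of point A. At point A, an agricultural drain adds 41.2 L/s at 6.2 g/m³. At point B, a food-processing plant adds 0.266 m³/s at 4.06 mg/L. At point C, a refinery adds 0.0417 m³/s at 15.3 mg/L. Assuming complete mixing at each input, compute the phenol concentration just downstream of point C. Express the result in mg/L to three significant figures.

6.95 µg/L = 0.00695 mg/L.
41.2 L/s = 0.0412 m³/s.
After input A: C = (0.702·0.00695 + 0.0412·6.2) / 0.7432 = 0.3503 mg/L.
After input B: C = (0.7432·0.3503 + 0.266·4.06) / 1.009 = 1.328 mg/L.
After input C: C = (1.009·1.328 + 0.0417·15.3) / 1.051 = 1.882 mg/L.

1.88 mg/L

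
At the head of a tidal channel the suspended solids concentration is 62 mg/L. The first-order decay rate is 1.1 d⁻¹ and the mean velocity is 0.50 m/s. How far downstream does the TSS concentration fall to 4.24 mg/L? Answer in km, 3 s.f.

From C = C₀·e^(−kt), t = ln(C₀/C)/k = ln(62/4.24)/1.1 = 2.683/1.1 = 2.439 d.
Distance = v·t = 0.50 m/s × 2.107e+05 s = 1.054e+05 m = 105.4 km.

105 km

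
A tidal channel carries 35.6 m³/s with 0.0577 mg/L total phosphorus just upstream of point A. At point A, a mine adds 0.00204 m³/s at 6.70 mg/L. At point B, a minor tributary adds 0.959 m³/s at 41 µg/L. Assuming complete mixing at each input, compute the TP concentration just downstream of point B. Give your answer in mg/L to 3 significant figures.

After input A: C = (35.6·0.0577 + 0.00204·6.7) / 35.6 = 0.05808 mg/L.
41 µg/L = 0.041 mg/L.
After input B: C = (35.6·0.05808 + 0.959·0.041) / 36.56 = 0.05763 mg/L.

0.0576 mg/L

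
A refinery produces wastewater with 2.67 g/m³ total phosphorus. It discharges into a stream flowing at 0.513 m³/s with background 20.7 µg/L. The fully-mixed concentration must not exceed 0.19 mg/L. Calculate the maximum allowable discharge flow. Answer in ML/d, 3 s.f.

20.7 µg/L = 0.0207 mg/L.
Mass balance at complete mixing: C_std·(Q_w + Q_r) = Q_w·C_e + Q_r·C_b.
Rearranging, Q_w = Q_r·(C_std − C_b)/(C_e − C_std) = 0.513·(0.19 − 0.0207) / (2.67 − 0.19) = 0.03502 m³/s.
= 3.026 ML/d.

3.03 ML/d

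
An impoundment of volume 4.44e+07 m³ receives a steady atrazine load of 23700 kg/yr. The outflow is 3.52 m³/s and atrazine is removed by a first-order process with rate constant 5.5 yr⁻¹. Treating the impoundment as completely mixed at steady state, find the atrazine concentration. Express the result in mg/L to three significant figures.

Outflow Q = 3.52 m³/s × 3.156e+07 s/yr = 1.111e+08 m³/yr.
Steady-state CSTR mass balance: W = Q·C + k·V·C, so C = W/(Q + kV).
Q + kV = 1.111e+08 + 5.5·4.44e+07 = 3.553e+08 m³/yr.
C = 23700/3.553e+08 = 6.671e-05 kg/m³ = 0.06671 mg/L.

0.0667 mg/L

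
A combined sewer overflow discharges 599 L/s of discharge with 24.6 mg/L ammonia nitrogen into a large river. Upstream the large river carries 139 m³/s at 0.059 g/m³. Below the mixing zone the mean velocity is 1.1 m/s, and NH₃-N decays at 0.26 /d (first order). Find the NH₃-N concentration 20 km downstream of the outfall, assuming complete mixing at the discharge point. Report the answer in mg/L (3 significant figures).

599 L/s = 0.599 m³/s.
After complete mixing, C₀ = (0.599·24.6 + 139·0.059) / 139.6 = 0.1643 mg/L.
Travel time t = 2e+04 m / 1.1 m/s = 1.818e+04 s = 0.2104 d.
C = 0.1643·exp(−0.26·0.2104) = 0.1643·0.9468 = 0.1556 mg/L.

0.156 mg/L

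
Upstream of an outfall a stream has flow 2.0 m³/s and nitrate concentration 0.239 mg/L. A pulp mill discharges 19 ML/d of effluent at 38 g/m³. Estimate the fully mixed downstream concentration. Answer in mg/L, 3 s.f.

3.98 mg/L

19 ML/d = 0.2199 m³/s.
By mass balance at complete mixing, C = (0.2199·38 + 2·0.239) / (0.2199 + 2) = 8.834/2.22 = 3.98 mg/L.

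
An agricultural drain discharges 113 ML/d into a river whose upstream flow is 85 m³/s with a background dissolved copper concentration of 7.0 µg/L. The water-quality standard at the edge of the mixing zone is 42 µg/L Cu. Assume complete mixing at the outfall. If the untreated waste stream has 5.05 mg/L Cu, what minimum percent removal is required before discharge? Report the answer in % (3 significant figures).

54.1 %

113 ML/d = 1.308 m³/s.
7.0 µg/L = 0.007 mg/L.
42 µg/L = 0.042 mg/L.
Mass balance: 0.042·86.31 = 1.308·Cₑ + 85·0.007.
Cₑ = (3.625 − 0.595) / 1.308 = 2.317 mg/L.
Required removal = 1 − 2.317/5.05 = 54.12 %.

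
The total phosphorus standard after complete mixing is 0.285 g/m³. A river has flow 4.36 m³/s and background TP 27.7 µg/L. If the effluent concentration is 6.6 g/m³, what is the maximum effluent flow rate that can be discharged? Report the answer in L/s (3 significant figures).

178 L/s

27.7 µg/L = 0.0277 mg/L.
Mass balance at complete mixing: C_std·(Q_w + Q_r) = Q_w·C_e + Q_r·C_b.
Rearranging, Q_w = Q_r·(C_std − C_b)/(C_e − C_std) = 4.36·(0.285 − 0.0277) / (6.6 − 0.285) = 0.1776 m³/s.
= 177.6 L/s.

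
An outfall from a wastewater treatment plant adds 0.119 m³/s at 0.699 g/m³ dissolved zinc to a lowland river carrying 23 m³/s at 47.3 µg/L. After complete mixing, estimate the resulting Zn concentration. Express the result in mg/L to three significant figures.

47.3 µg/L = 0.0473 mg/L.
Flow-weighted mixing gives C = (0.119·0.699 + 23·0.0473) / (0.119 + 23) = 1.171/23.12 = 0.05065 mg/L.

0.0507 mg/L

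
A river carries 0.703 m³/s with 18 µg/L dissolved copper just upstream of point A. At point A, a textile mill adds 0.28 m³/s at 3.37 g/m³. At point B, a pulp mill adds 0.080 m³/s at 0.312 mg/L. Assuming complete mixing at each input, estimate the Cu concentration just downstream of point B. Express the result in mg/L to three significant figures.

0.923 mg/L

18 µg/L = 0.018 mg/L.
After input A: C = (0.703·0.018 + 0.28·3.37) / 0.983 = 0.9728 mg/L.
After input B: C = (0.983·0.9728 + 0.08·0.312) / 1.063 = 0.9231 mg/L.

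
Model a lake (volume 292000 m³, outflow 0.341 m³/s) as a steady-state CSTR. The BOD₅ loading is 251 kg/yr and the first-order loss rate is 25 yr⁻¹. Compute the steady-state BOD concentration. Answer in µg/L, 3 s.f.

13.9 µg/L

Outflow Q = 0.341 m³/s × 3.156e+07 s/yr = 1.076e+07 m³/yr.
Steady-state CSTR mass balance: W = Q·C + k·V·C, so C = W/(Q + kV).
Q + kV = 1.076e+07 + 25·292000 = 1.806e+07 m³/yr.
C = 251/1.806e+07 = 1.39e-05 kg/m³ = 0.0139 mg/L = 13.9 µg/L.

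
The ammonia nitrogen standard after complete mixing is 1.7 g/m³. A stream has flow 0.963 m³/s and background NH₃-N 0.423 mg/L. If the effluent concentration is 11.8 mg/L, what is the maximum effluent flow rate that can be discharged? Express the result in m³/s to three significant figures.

Mass balance at complete mixing: C_std·(Q_w + Q_r) = Q_w·C_e + Q_r·C_b.
Rearranging, Q_w = Q_r·(C_std − C_b)/(C_e − C_std) = 0.963·(1.7 − 0.423) / (11.8 − 1.7) = 0.1218 m³/s.

0.122 m³/s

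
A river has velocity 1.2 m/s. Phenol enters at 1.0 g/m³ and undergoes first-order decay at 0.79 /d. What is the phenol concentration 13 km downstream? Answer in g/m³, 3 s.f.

Travel time t = 13 km / 1.2 m/s = 1.3e+04/1.2 = 1.083e+04 s = 0.1254 d.
First-order decay: C = 1.0·exp(−0.79·0.1254) = 1.0·0.9057 = 0.9057 g/m³.

0.906 g/m³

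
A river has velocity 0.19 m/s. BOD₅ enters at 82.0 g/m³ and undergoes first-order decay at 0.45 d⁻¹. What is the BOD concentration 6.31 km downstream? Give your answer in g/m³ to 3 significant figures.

69.0 g/m³

Travel time t = 6.31 km / 0.19 m/s = 6310/0.19 = 3.321e+04 s = 0.3844 d.
First-order decay: C = 82.0·exp(−0.45·0.3844) = 82.0·0.8412 = 68.98 g/m³.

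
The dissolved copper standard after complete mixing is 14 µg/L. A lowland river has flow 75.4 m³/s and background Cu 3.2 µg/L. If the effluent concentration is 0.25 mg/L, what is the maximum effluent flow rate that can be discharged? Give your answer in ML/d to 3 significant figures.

3.2 µg/L = 0.0032 mg/L.
14 µg/L = 0.014 mg/L.
Mass balance at complete mixing: C_std·(Q_w + Q_r) = Q_w·C_e + Q_r·C_b.
Rearranging, Q_w = Q_r·(C_std − C_b)/(C_e − C_std) = 75.4·(0.014 − 0.0032) / (0.25 − 0.014) = 3.451 m³/s.
= 298.1 ML/d.

298 ML/d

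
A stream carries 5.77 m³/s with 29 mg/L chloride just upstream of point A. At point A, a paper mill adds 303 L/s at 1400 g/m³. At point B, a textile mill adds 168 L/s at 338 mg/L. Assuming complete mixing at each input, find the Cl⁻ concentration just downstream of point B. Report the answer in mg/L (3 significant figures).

303 L/s = 0.303 m³/s.
After input A: C = (5.77·29 + 0.303·1400) / 6.073 = 97.4 mg/L.
168 L/s = 0.168 m³/s.
After input B: C = (6.073·97.4 + 0.168·338) / 6.241 = 103.9 mg/L.

104 mg/L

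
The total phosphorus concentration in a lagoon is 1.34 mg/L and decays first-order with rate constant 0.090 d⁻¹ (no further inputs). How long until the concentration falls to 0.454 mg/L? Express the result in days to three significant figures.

t = ln(C₀/C)/k = ln(1.34/0.454)/0.090 = 1.082/0.090 = 12.03 d.

12.0 d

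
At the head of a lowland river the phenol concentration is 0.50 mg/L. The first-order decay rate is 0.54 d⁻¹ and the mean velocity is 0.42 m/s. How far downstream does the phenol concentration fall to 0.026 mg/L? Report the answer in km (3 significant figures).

199 km

From C = C₀·e^(−kt), t = ln(C₀/C)/k = ln(0.50/0.026)/0.54 = 2.957/0.54 = 5.475 d.
Distance = v·t = 0.42 m/s × 4.73e+05 s = 1.987e+05 m = 198.7 km.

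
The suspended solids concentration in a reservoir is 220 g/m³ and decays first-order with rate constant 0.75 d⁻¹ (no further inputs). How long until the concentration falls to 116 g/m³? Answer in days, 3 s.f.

t = ln(C₀/C)/k = ln(220/116)/0.75 = 0.64/0.75 = 0.8534 d.

0.853 d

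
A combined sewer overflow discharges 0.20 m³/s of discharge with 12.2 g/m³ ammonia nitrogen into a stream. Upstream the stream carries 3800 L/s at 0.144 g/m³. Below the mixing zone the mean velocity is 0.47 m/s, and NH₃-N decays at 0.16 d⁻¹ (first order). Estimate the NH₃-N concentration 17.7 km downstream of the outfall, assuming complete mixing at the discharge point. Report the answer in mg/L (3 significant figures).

0.696 mg/L

3800 L/s = 3.8 m³/s.
After complete mixing, C₀ = (0.2·12.2 + 3.8·0.144) / 4 = 0.7468 mg/L.
Travel time t = 1.77e+04 m / 0.47 m/s = 3.766e+04 s = 0.4359 d.
C = 0.7468·exp(−0.16·0.4359) = 0.7468·0.9326 = 0.6965 mg/L.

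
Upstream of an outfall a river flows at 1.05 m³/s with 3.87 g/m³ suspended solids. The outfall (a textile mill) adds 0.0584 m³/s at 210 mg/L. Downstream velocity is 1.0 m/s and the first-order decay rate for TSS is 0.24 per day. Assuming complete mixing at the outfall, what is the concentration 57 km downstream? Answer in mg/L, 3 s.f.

After complete mixing, C₀ = (0.0584·210 + 1.05·3.87) / 1.108 = 14.73 mg/L.
Travel time t = 5.7e+04 m / 1.0 m/s = 5.7e+04 s = 0.6597 d.
C = 14.73·exp(−0.24·0.6597) = 14.73·0.8536 = 12.57 mg/L.

12.6 mg/L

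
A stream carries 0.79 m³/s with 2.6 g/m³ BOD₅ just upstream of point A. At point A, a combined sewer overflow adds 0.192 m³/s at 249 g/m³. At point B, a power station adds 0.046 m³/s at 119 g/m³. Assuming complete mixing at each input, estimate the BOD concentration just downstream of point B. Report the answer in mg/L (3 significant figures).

After input A: C = (0.79·2.6 + 0.192·249) / 0.982 = 50.78 mg/L.
After input B: C = (0.982·50.78 + 0.046·119) / 1.028 = 53.83 mg/L.

53.8 mg/L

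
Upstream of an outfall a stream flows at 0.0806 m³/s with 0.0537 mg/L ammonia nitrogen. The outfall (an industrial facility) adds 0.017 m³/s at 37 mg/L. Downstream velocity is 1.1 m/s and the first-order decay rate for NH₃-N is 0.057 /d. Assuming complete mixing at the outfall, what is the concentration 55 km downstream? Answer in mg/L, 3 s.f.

After complete mixing, C₀ = (0.017·37 + 0.0806·0.0537) / 0.0976 = 6.489 mg/L.
Travel time t = 5.5e+04 m / 1.1 m/s = 5e+04 s = 0.5787 d.
C = 6.489·exp(−0.057·0.5787) = 6.489·0.9676 = 6.278 mg/L.

6.28 mg/L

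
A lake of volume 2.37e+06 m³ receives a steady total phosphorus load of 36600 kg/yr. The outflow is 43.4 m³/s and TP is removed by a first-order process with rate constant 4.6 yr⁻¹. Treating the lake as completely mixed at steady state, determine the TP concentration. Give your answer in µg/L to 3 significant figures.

Outflow Q = 43.4 m³/s × 3.156e+07 s/yr = 1.37e+09 m³/yr.
Steady-state CSTR mass balance: W = Q·C + k·V·C, so C = W/(Q + kV).
Q + kV = 1.37e+09 + 4.6·2.37e+06 = 1.381e+09 m³/yr.
C = 36600/1.381e+09 = 2.651e-05 kg/m³ = 0.02651 mg/L = 26.51 µg/L.

26.5 µg/L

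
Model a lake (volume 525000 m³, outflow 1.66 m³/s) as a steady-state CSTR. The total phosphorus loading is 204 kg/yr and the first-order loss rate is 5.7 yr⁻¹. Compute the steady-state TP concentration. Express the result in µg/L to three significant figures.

Outflow Q = 1.66 m³/s × 3.156e+07 s/yr = 5.239e+07 m³/yr.
Steady-state CSTR mass balance: W = Q·C + k·V·C, so C = W/(Q + kV).
Q + kV = 5.239e+07 + 5.7·525000 = 5.538e+07 m³/yr.
C = 204/5.538e+07 = 3.684e-06 kg/m³ = 0.003684 mg/L = 3.684 µg/L.

3.68 µg/L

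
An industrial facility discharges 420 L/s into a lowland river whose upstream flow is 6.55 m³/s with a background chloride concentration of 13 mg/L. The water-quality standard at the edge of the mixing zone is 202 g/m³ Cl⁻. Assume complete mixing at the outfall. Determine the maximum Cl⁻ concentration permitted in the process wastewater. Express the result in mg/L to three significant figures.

420 L/s = 0.42 m³/s.
Mass balance: 202·6.97 = 0.42·Cₑ + 6.55·13.
Cₑ = (1408 − 85.15) / 0.42 = 3150 mg/L.

3150 mg/L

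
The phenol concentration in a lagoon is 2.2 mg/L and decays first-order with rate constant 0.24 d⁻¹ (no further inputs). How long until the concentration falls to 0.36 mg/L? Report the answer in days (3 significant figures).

t = ln(C₀/C)/k = ln(2.2/0.36)/0.24 = 1.81/0.24 = 7.542 d.

7.54 d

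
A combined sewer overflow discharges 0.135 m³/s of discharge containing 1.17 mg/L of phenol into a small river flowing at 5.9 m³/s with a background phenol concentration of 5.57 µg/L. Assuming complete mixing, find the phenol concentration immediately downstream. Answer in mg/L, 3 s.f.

5.57 µg/L = 0.00557 mg/L.
Conservation of mass across the mixing zone: C = (0.135·1.17 + 5.9·0.00557) / (0.135 + 5.9) = 0.1908/6.035 = 0.03162 mg/L.

0.0316 mg/L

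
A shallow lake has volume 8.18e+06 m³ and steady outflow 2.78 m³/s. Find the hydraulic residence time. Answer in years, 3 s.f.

Q = 2.78 m³/s × 3.156e+07 s/yr = 8.773e+07 m³/yr.
Hydraulic residence time τ = V/Q = 8.18e+06/8.773e+07 = 0.09324 yr.

0.0932 yr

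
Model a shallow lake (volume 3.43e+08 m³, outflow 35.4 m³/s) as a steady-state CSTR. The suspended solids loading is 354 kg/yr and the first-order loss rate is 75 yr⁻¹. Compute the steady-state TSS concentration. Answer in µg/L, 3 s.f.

Outflow Q = 35.4 m³/s × 3.156e+07 s/yr = 1.117e+09 m³/yr.
Steady-state CSTR mass balance: W = Q·C + k·V·C, so C = W/(Q + kV).
Q + kV = 1.117e+09 + 75·3.43e+08 = 2.684e+10 m³/yr.
C = 354/2.684e+10 = 1.319e-08 kg/m³ = 1.319e-05 mg/L = 0.01319 µg/L.

0.0132 µg/L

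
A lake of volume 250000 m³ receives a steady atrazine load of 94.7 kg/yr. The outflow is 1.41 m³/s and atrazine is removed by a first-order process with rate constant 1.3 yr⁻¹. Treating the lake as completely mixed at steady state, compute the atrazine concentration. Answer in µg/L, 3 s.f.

Outflow Q = 1.41 m³/s × 3.156e+07 s/yr = 4.45e+07 m³/yr.
Steady-state CSTR mass balance: W = Q·C + k·V·C, so C = W/(Q + kV).
Q + kV = 4.45e+07 + 1.3·250000 = 4.482e+07 m³/yr.
C = 94.7/4.482e+07 = 2.113e-06 kg/m³ = 0.002113 mg/L = 2.113 µg/L.

2.11 µg/L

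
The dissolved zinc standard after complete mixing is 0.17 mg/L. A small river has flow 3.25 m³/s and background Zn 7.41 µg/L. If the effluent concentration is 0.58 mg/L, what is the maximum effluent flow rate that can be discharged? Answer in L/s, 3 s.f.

1290 L/s

7.41 µg/L = 0.00741 mg/L.
Mass balance at complete mixing: C_std·(Q_w + Q_r) = Q_w·C_e + Q_r·C_b.
Rearranging, Q_w = Q_r·(C_std − C_b)/(C_e − C_std) = 3.25·(0.17 − 0.00741) / (0.58 − 0.17) = 1.289 m³/s.
= 1289 L/s.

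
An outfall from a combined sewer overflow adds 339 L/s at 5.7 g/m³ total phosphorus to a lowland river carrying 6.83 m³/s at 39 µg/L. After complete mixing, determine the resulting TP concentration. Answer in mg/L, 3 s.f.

0.307 mg/L

339 L/s = 0.339 m³/s.
39 µg/L = 0.039 mg/L.
Flow-weighted mixing gives C = (0.339·5.7 + 6.83·0.039) / (0.339 + 6.83) = 2.199/7.169 = 0.3067 mg/L.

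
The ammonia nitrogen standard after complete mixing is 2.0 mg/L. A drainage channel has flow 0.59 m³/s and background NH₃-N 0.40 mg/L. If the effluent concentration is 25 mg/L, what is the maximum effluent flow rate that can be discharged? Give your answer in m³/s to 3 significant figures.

Mass balance at complete mixing: C_std·(Q_w + Q_r) = Q_w·C_e + Q_r·C_b.
Rearranging, Q_w = Q_r·(C_std − C_b)/(C_e − C_std) = 0.59·(2 − 0.4) / (25 − 2) = 0.04104 m³/s.

0.0410 m³/s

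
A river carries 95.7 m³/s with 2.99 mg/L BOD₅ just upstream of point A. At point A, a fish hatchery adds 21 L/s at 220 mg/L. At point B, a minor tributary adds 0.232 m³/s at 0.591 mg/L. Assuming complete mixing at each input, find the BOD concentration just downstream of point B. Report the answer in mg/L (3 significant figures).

3.03 mg/L

21 L/s = 0.021 m³/s.
After input A: C = (95.7·2.99 + 0.021·220) / 95.72 = 3.038 mg/L.
After input B: C = (95.72·3.038 + 0.232·0.591) / 95.95 = 3.032 mg/L.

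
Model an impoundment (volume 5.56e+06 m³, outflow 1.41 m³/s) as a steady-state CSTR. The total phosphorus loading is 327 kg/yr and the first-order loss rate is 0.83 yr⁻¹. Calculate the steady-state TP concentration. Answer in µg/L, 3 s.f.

Outflow Q = 1.41 m³/s × 3.156e+07 s/yr = 4.45e+07 m³/yr.
Steady-state CSTR mass balance: W = Q·C + k·V·C, so C = W/(Q + kV).
Q + kV = 4.45e+07 + 0.83·5.56e+06 = 4.911e+07 m³/yr.
C = 327/4.911e+07 = 6.658e-06 kg/m³ = 0.006658 mg/L = 6.658 µg/L.

6.66 µg/L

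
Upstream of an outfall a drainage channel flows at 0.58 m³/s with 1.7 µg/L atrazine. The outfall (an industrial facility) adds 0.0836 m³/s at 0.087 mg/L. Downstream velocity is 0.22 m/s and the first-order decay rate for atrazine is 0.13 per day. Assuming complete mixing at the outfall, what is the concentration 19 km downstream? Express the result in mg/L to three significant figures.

1.7 µg/L = 0.0017 mg/L.
After complete mixing, C₀ = (0.0836·0.087 + 0.58·0.0017) / 0.6636 = 0.01245 mg/L.
Travel time t = 1.9e+04 m / 0.22 m/s = 8.636e+04 s = 0.9996 d.
C = 0.01245·exp(−0.13·0.9996) = 0.01245·0.8781 = 0.01093 mg/L.

0.0109 mg/L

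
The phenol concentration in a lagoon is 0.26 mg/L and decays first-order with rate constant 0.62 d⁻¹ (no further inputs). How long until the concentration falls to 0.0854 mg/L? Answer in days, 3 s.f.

1.80 d

t = ln(C₀/C)/k = ln(0.26/0.0854)/0.62 = 1.113/0.62 = 1.796 d.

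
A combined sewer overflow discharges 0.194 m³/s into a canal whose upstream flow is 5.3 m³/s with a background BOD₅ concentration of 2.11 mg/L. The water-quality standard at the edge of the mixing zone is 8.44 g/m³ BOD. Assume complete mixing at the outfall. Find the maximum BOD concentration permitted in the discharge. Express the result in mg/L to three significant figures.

Mass balance: 8.44·5.494 = 0.194·Cₑ + 5.3·2.11.
Cₑ = (46.37 − 11.18) / 0.194 = 181.4 mg/L.

181 mg/L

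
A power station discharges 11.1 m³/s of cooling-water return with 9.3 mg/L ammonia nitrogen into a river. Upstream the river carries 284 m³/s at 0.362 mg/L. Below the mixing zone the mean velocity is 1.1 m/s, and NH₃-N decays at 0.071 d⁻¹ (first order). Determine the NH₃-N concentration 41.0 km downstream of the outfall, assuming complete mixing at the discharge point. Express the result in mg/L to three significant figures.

After complete mixing, C₀ = (11.1·9.3 + 284·0.362) / 295.1 = 0.6982 mg/L.
Travel time t = 4.1e+04 m / 1.1 m/s = 3.727e+04 s = 0.4314 d.
C = 0.6982·exp(−0.071·0.4314) = 0.6982·0.9698 = 0.6771 mg/L.

0.677 mg/L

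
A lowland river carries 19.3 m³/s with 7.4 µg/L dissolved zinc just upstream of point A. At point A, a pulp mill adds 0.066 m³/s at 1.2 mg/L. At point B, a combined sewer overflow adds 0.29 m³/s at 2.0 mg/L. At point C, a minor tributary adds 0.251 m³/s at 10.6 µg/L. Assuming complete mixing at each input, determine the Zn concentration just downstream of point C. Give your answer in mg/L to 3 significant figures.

7.4 µg/L = 0.0074 mg/L.
After input A: C = (19.3·0.0074 + 0.066·1.2) / 19.37 = 0.01146 mg/L.
After input B: C = (19.37·0.01146 + 0.29·2) / 19.66 = 0.0408 mg/L.
10.6 µg/L = 0.0106 mg/L.
After input C: C = (19.66·0.0408 + 0.251·0.0106) / 19.91 = 0.04042 mg/L.

0.0404 mg/L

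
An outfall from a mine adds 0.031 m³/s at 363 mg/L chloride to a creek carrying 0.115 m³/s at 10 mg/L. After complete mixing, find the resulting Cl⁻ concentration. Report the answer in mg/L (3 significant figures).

85.0 mg/L

Flow-weighted mixing gives C = (0.031·363 + 0.115·10) / (0.031 + 0.115) = 12.4/0.146 = 84.95 mg/L.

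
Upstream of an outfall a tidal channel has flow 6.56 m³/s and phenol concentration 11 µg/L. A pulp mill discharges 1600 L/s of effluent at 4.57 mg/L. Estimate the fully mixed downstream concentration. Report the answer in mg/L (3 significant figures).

1600 L/s = 1.6 m³/s.
11 µg/L = 0.011 mg/L.
Flow-weighted mixing gives C = (1.6·4.57 + 6.56·0.011) / (1.6 + 6.56) = 7.384/8.16 = 0.9049 mg/L.

0.905 mg/L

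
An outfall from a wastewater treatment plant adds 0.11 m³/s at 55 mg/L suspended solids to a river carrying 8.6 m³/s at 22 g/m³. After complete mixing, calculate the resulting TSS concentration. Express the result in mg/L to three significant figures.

Flow-weighted mixing gives C = (0.11·55 + 8.6·22) / (0.11 + 8.6) = 195.2/8.71 = 22.42 mg/L.

22.4 mg/L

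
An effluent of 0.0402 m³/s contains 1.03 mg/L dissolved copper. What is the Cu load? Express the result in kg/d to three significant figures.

3.58 kg/d

Mass flux = Q·C = 0.0402 m³/s × 1.03 g/m³ = 0.04141 g/s.
= 0.04141 g/s × 86.4 = 3.577 kg/d.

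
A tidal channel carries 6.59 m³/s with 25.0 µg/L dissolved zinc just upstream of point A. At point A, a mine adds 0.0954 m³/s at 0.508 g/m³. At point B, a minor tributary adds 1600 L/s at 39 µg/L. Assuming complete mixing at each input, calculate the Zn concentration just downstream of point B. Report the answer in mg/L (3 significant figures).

0.0333 mg/L

25.0 µg/L = 0.025 mg/L.
After input A: C = (6.59·0.025 + 0.0954·0.508) / 6.685 = 0.03189 mg/L.
1600 L/s = 1.6 m³/s.
39 µg/L = 0.039 mg/L.
After input B: C = (6.685·0.03189 + 1.6·0.039) / 8.285 = 0.03326 mg/L.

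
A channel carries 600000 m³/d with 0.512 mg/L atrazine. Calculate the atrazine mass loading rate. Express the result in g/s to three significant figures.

600000 m³/d = 6.944 m³/s.
Mass flux = Q·C = 6.944 m³/s × 0.512 g/m³ = 3.556 g/s.

3.56 g/s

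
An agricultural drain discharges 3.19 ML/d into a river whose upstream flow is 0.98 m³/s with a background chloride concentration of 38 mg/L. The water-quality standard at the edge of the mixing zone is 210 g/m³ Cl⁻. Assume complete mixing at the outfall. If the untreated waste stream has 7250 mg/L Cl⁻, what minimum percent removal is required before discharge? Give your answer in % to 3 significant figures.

34.1 %

3.19 ML/d = 0.03692 m³/s.
Mass balance: 210·1.017 = 0.03692·Cₑ + 0.98·38.
Cₑ = (213.6 − 37.24) / 0.03692 = 4775 mg/L.
Required removal = 1 − 4775/7250 = 34.13 %.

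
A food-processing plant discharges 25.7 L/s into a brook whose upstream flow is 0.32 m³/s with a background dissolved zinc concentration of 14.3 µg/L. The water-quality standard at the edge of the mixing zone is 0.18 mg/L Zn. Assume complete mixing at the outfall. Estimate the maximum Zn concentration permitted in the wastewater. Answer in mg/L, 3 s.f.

25.7 L/s = 0.0257 m³/s.
14.3 µg/L = 0.0143 mg/L.
Mass balance: 0.18·0.3457 = 0.0257·Cₑ + 0.32·0.0143.
Cₑ = (0.06223 − 0.004576) / 0.0257 = 2.243 mg/L.

2.24 mg/L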